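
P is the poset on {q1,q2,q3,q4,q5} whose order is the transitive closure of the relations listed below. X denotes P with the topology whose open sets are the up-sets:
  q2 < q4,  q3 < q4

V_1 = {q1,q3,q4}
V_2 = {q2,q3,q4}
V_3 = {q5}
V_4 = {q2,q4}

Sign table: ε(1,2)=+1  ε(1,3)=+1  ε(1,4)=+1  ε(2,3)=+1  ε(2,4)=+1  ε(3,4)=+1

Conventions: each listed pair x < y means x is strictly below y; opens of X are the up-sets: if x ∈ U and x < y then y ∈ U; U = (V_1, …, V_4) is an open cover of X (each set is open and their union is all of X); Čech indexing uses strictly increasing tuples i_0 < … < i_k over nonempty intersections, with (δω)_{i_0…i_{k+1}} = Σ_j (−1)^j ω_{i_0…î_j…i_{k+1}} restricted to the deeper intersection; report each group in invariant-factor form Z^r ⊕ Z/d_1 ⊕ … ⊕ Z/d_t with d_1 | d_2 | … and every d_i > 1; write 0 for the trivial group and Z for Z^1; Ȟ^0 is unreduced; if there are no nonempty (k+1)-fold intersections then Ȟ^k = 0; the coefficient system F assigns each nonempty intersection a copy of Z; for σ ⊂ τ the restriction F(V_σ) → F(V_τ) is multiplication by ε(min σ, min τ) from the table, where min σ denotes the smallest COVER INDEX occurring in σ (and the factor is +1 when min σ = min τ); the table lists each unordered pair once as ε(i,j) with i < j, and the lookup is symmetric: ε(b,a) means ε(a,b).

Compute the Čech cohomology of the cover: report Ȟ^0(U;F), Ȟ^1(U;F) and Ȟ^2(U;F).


intersection data:
  V12={q3,q4} V14={q4} V24={q2,q4}
  V124={q4}
C dims 4,3,1; δ0: rk 2, SNF 1^2; δ1: rk 1, SNF 1^1
Ȟ^0 = (4 − 2) − 0 = 2, so Ȟ^0 ≅ Z^2
Ȟ^1 = (3 − 1) − 2 = 0, so Ȟ^1 ≅ 0
Ȟ^2 = (1 − 0) − 1 = 0, so Ȟ^2 ≅ 0

Ȟ^0(U;F) ≅ Z^2, Ȟ^1(U;F) ≅ 0 and Ȟ^2(U;F) ≅ 0


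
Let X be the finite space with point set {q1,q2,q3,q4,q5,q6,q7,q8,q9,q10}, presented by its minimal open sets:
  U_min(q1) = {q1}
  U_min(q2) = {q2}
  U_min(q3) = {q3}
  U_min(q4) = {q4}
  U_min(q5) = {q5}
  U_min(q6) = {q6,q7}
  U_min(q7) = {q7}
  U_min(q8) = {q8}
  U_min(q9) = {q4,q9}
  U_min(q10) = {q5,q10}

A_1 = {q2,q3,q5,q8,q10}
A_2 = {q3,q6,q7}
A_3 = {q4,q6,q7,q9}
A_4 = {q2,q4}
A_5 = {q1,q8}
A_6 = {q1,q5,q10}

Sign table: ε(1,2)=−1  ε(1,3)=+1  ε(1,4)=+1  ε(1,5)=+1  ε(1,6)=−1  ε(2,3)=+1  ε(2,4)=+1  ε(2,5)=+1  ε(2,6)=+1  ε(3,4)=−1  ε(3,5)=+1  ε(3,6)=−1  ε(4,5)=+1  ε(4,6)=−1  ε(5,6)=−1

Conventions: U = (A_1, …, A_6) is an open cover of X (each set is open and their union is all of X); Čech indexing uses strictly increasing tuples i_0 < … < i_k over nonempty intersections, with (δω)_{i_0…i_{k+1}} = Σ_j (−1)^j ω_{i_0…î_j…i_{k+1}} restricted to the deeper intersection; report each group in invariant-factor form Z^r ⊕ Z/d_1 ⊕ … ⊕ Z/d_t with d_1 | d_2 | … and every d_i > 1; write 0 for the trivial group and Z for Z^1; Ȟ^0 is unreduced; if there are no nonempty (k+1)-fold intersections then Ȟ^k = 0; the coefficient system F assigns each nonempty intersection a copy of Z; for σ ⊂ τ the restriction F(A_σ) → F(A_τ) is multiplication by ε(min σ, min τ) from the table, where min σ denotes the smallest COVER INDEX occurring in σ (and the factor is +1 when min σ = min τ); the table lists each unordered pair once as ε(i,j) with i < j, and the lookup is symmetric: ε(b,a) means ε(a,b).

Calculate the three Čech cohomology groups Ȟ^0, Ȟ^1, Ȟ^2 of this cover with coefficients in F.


Ȟ^0(U;F) ≅ Z, Ȟ^1(U;F) ≅ Z^2, Ȟ^2(U;F) ≅ 0

cover nerve:
  A12={q3} A14={q2} A15={q8} A16={q5,q10} A23={q6,q7} A34={q4} A56={q1}
C dims 6,7; δ0: rk 5, SNF 1^5
Ȟ^0: (6−5)−0=1 ⇒ Z
Ȟ^1: (7−0)−5=2 ⇒ Z^2
Ȟ^2: (0−0)−0=0 ⇒ 0


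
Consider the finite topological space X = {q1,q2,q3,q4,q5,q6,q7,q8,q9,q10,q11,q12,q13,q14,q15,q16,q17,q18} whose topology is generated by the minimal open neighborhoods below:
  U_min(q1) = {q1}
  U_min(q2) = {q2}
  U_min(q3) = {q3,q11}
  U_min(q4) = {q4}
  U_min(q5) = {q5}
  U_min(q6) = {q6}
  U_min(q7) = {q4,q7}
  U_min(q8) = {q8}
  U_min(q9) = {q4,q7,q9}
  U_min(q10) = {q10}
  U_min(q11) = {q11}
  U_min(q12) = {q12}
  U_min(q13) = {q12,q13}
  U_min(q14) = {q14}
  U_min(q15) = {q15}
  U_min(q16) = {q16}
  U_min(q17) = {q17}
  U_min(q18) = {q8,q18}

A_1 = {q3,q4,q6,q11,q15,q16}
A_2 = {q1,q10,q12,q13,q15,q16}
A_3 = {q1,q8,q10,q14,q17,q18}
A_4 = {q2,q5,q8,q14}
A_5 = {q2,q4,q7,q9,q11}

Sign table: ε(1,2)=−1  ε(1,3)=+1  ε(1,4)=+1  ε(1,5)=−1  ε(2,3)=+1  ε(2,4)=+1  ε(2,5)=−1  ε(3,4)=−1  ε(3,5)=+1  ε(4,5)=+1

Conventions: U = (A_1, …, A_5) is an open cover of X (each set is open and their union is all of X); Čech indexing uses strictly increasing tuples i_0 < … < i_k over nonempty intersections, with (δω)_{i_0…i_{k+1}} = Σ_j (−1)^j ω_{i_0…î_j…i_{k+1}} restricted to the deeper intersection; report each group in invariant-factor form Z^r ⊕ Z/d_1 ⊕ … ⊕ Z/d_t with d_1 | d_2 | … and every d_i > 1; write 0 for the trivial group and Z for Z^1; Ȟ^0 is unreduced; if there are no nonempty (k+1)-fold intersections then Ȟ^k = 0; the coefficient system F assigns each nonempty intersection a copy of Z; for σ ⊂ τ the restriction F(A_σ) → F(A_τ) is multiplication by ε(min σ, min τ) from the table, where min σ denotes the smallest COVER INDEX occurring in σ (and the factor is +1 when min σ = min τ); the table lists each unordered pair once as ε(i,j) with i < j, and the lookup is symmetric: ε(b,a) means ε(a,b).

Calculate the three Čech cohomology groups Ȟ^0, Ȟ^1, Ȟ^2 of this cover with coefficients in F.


Ȟ^0 = 0, Ȟ^1 = Z/2, Ȟ^2 = 0

cover nerve:
  A12={q15,q16} A15={q4,q11} A23={q1,q10} A34={q8,q14} A45={q2}
C dims 5,5; δ0: rk 5, SNF 1^4·2
Ȟ^0: (5−5)−0=0 ⇒ 0
Ȟ^1: (5−0)−5=0 plus torsion [2] ⇒ Z/2
Ȟ^2: (0−0)−0=0 ⇒ 0


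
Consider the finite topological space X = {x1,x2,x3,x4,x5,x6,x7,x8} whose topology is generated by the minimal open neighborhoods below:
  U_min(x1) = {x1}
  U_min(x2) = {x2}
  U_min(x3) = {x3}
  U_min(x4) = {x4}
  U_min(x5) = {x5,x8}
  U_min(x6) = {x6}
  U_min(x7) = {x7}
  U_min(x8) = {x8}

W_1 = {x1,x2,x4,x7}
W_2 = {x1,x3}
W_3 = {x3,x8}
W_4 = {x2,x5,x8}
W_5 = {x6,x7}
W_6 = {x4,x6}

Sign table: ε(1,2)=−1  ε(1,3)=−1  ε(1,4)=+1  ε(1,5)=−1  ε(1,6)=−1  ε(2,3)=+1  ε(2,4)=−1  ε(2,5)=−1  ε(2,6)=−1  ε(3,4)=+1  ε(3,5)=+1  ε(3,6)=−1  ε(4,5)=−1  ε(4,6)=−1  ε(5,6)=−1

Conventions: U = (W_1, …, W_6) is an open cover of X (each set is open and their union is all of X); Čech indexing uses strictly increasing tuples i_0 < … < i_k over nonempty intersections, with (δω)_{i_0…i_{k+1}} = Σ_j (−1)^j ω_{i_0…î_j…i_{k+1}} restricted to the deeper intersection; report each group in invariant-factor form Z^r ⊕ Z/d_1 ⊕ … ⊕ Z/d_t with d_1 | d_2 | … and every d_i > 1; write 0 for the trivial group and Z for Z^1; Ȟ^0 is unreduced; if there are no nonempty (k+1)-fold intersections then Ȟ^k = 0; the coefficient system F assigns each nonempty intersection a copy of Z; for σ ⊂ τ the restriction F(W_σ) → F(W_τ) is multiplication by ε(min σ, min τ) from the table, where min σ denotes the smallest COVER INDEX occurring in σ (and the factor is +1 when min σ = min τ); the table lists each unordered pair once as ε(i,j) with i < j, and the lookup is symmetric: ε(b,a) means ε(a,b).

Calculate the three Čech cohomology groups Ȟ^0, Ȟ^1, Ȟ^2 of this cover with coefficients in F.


nerve simplices:
  W12={x1} W14={x2} W15={x7} W16={x4} W23={x3} W34={x8} W56={x6}
C dims 6,7; δ0: rk 6, SNF 1^5·2
degree 0: 6−6−0 = 0 → Ȟ^0 ≅ 0
degree 1: 7−0−6 = 1 plus torsion [2] → Ȟ^1 ≅ Z ⊕ Z/2
degree 2: 0−0−0 = 0 → Ȟ^2 ≅ 0

Ȟ^0(U;F) ≅ 0, Ȟ^1(U;F) ≅ Z ⊕ Z/2 and Ȟ^2(U;F) ≅ 0


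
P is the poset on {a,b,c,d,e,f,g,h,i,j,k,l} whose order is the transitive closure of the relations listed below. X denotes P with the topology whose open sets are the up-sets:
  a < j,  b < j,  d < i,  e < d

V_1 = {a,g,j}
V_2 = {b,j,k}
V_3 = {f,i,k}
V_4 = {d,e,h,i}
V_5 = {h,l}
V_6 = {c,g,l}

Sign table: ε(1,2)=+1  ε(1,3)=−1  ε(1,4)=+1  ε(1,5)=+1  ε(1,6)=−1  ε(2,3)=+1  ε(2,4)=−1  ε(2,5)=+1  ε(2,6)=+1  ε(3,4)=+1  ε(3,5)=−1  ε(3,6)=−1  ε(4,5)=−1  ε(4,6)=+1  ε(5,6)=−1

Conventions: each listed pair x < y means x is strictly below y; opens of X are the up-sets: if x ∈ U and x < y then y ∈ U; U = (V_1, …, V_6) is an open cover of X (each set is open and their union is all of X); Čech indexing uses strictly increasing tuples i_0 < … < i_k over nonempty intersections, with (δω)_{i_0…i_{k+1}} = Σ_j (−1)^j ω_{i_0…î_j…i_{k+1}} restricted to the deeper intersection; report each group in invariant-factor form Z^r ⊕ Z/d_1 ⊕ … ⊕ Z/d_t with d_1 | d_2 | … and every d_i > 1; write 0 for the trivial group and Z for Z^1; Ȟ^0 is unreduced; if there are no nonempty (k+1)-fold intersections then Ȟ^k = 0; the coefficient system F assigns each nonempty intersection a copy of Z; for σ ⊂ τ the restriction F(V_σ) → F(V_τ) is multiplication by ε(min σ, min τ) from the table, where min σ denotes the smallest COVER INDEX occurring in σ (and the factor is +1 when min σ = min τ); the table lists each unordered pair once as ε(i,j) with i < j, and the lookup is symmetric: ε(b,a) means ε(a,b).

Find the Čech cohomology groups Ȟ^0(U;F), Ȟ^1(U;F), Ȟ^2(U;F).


nonempty intersections:
  V12={j} V16={g} V23={k} V34={i} V45={h} V56={l}
C dims 6,6; δ0: rk 6, SNF 1^5·2
Ȟ^0: (6−6)−0=0 ⇒ 0
Ȟ^1: (6−0)−6=0 plus torsion [2] ⇒ Z/2
Ȟ^2: (0−0)−0=0 ⇒ 0

Ȟ^0 ≅ 0; Ȟ^1 ≅ Z/2; Ȟ^2 ≅ 0


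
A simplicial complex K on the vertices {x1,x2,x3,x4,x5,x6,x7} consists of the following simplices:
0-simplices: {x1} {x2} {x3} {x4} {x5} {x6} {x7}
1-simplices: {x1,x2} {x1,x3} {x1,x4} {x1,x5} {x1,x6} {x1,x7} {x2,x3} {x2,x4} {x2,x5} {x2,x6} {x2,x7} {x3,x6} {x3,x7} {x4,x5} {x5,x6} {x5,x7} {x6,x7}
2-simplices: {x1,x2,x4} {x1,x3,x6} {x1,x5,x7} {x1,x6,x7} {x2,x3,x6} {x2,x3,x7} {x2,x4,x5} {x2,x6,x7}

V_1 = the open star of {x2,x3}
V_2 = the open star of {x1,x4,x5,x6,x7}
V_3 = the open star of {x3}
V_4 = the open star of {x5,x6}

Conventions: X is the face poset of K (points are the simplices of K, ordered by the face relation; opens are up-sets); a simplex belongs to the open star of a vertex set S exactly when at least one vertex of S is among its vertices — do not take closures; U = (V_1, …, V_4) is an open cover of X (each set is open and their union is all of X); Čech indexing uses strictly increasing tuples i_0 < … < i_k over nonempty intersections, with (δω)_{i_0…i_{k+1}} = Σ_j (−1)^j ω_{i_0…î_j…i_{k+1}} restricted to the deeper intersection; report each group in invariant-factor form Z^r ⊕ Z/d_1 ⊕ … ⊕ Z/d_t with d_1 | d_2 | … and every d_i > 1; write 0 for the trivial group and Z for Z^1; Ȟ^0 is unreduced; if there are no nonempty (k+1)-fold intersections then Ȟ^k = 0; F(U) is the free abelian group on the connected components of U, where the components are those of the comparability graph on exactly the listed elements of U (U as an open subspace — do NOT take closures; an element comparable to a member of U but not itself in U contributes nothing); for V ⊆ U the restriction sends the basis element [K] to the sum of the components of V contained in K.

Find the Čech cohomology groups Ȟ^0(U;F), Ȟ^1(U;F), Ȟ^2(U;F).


Ȟ^0 ≅ Z; Ȟ^1 ≅ Z; Ȟ^2 ≅ 0

intersection data:
  V1={{x2},{x3},{x1,x2},{x1,x3},{x2,x3},{x2,x4},{x2,x5},{x2,x6},{x2,x7},{x3,x6},{x3,x7},{x1,x2,x4},{x1,x3,x6},{x2,x3,x6},{x2,x3,x7},{x2,x4,x5},{x2,x6,x7}} V2={{x1},{x4},{x5},{x6},{x7},{x1,x2},{x1,x3},{x1,x4},{x1,x5},{x1,x6},{x1,x7},{x2,x4},{x2,x5},{x2,x6},{x2,x7},{x3,x6},{x3,x7},{x4,x5},{x5,x6},{x5,x7},{x6,x7},{x1,x2,x4},{x1,x3,x6},{x1,x5,x7},{x1,x6,x7},{x2,x3,x6},{x2,x3,x7},{x2,x4,x5},{x2,x6,x7}} V3={{x3},{x1,x3},{x2,x3},{x3,x6},{x3,x7},{x1,x3,x6},{x2,x3,x6},{x2,x3,x7}} V4={{x5},{x6},{x1,x5},{x1,x6},{x2,x5},{x2,x6},{x3,x6},{x4,x5},{x5,x6},{x5,x7},{x6,x7},{x1,x3,x6},{x1,x5,x7},{x1,x6,x7},{x2,x3,x6},{x2,x4,x5},{x2,x6,x7}}
  V12={{x1,x2},{x1,x3},{x2,x4},{x2,x5},{x2,x6},{x2,x7},{x3,x6},{x3,x7},{x1,x2,x4},{x1,x3,x6},{x2,x3,x6},{x2,x3,x7},{x2,x4,x5},{x2,x6,x7}} V13={{x3},{x1,x3},{x2,x3},{x3,x6},{x3,x7},{x1,x3,x6},{x2,x3,x6},{x2,x3,x7}} V14={{x2,x5},{x2,x6},{x3,x6},{x1,x3,x6},{x2,x3,x6},{x2,x4,x5},{x2,x6,x7}} V23={{x1,x3},{x3,x6},{x3,x7},{x1,x3,x6},{x2,x3,x6},{x2,x3,x7}} V24={{x5},{x6},{x1,x5},{x1,x6},{x2,x5},{x2,x6},{x3,x6},{x4,x5},{x5,x6},{x5,x7},{x6,x7},{x1,x3,x6},{x1,x5,x7},{x1,x6,x7},{x2,x3,x6},{x2,x4,x5},{x2,x6,x7}} V34={{x3,x6},{x1,x3,x6},{x2,x3,x6}}
  V123={{x1,x3},{x3,x6},{x3,x7},{x1,x3,x6},{x2,x3,x6},{x2,x3,x7}} V124={{x2,x5},{x2,x6},{x3,x6},{x1,x3,x6},{x2,x3,x6},{x2,x4,x5},{x2,x6,x7}} V134={{x3,x6},{x1,x3,x6},{x2,x3,x6}} V234={{x3,x6},{x1,x3,x6},{x2,x3,x6}}
  V1234={{x3,x6},{x1,x3,x6},{x2,x3,x6}}
components per intersection:
  V1: {{x2},{x3},{x1,x2},{x1,x3},{x2,x3},{x2,x4},{x2,x5},{x2,x6},{x2,x7},{x3,x6},{x3,x7},{x1,x2,x4},{x1,x3,x6},{x2,x3,x6},{x2,x3,x7},{x2,x4,x5},{x2,x6,x7}}
  V2: {{x1},{x4},{x5},{x6},{x7},{x1,x2},{x1,x3},{x1,x4},{x1,x5},{x1,x6},{x1,x7},{x2,x4},{x2,x5},{x2,x6},{x2,x7},{x3,x6},{x3,x7},{x4,x5},{x5,x6},{x5,x7},{x6,x7},{x1,x2,x4},{x1,x3,x6},{x1,x5,x7},{x1,x6,x7},{x2,x3,x6},{x2,x3,x7},{x2,x4,x5},{x2,x6,x7}}
  V3: {{x3},{x1,x3},{x2,x3},{x3,x6},{x3,x7},{x1,x3,x6},{x2,x3,x6},{x2,x3,x7}}
  V4: {{x5},{x6},{x1,x5},{x1,x6},{x2,x5},{x2,x6},{x3,x6},{x4,x5},{x5,x6},{x5,x7},{x6,x7},{x1,x3,x6},{x1,x5,x7},{x1,x6,x7},{x2,x3,x6},{x2,x4,x5},{x2,x6,x7}}
  V12: {{x1,x2},{x2,x4},{x2,x5},{x1,x2,x4},{x2,x4,x5}} {{x1,x3},{x2,x6},{x2,x7},{x3,x6},{x3,x7},{x1,x3,x6},{x2,x3,x6},{x2,x3,x7},{x2,x6,x7}}
  V13: {{x3},{x1,x3},{x2,x3},{x3,x6},{x3,x7},{x1,x3,x6},{x2,x3,x6},{x2,x3,x7}}
  V14: {{x2,x5},{x2,x4,x5}} {{x2,x6},{x3,x6},{x1,x3,x6},{x2,x3,x6},{x2,x6,x7}}
  V23: {{x1,x3},{x3,x6},{x1,x3,x6},{x2,x3,x6}} {{x3,x7},{x2,x3,x7}}
  V24: {{x5},{x6},{x1,x5},{x1,x6},{x2,x5},{x2,x6},{x3,x6},{x4,x5},{x5,x6},{x5,x7},{x6,x7},{x1,x3,x6},{x1,x5,x7},{x1,x6,x7},{x2,x3,x6},{x2,x4,x5},{x2,x6,x7}}
  V34: {{x3,x6},{x1,x3,x6},{x2,x3,x6}}
  V123: {{x1,x3},{x3,x6},{x1,x3,x6},{x2,x3,x6}} {{x3,x7},{x2,x3,x7}}
  V124: {{x2,x5},{x2,x4,x5}} {{x2,x6},{x3,x6},{x1,x3,x6},{x2,x3,x6},{x2,x6,x7}}
  V134: {{x3,x6},{x1,x3,x6},{x2,x3,x6}}
  V234: {{x3,x6},{x1,x3,x6},{x2,x3,x6}}
  V1234: {{x3,x6},{x1,x3,x6},{x2,x3,x6}}
C dims 4,9,6,1; δ0: rk 3, SNF 1^3; δ1: rk 5, SNF 1^5; δ2: rk 1, SNF 1^1
Ȟ^0 = (4 − 3) − 0 = 1, so Ȟ^0 ≅ Z
Ȟ^1 = (9 − 5) − 3 = 1, so Ȟ^1 ≅ Z
Ȟ^2 = (6 − 1) − 5 = 0, so Ȟ^2 ≅ 0


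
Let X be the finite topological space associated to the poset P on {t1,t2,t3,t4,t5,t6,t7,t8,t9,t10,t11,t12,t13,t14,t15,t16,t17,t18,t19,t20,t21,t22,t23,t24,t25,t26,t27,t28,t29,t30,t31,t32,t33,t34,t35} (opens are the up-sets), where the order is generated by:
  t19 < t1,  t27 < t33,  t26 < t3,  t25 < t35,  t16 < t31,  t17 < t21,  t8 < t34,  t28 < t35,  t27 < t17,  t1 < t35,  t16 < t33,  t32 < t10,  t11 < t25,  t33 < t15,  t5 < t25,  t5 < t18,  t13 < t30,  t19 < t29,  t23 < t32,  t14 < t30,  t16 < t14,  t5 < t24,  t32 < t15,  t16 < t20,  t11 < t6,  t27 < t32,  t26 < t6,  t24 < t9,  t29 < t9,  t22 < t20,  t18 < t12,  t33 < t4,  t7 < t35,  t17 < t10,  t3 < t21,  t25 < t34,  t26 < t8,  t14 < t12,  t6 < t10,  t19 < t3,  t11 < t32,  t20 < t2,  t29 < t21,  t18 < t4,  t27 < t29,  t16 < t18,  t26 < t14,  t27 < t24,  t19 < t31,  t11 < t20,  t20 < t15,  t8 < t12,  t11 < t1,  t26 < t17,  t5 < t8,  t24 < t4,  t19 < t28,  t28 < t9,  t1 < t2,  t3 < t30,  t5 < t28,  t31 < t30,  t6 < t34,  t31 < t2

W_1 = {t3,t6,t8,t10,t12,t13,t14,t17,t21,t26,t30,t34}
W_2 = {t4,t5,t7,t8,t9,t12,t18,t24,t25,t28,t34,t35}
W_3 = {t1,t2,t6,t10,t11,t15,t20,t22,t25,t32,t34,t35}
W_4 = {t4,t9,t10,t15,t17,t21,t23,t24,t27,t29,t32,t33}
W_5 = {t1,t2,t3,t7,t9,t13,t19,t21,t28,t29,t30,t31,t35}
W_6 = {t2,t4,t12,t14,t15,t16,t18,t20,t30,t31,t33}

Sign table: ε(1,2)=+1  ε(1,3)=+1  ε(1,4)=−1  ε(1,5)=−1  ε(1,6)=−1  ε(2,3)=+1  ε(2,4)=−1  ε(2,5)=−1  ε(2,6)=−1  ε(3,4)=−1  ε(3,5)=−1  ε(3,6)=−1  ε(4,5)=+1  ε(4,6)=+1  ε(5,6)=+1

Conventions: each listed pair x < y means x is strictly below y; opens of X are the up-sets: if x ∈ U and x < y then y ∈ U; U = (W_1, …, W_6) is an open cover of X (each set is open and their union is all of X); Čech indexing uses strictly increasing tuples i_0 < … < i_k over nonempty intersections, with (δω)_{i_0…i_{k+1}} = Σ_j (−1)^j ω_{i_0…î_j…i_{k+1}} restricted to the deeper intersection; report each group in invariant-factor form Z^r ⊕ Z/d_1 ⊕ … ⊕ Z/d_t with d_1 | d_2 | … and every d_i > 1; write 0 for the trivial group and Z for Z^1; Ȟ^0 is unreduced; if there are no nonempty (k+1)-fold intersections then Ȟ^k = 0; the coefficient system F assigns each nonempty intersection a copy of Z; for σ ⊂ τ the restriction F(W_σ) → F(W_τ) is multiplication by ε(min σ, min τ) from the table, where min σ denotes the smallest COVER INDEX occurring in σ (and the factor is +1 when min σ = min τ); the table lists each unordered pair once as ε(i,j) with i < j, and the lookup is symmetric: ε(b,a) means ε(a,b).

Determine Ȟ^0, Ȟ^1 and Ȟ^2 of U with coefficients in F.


Ȟ^0 ≅ Z, Ȟ^1 ≅ 0 and Ȟ^2 ≅ Z/2

intersection data:
  W12={t8,t12,t34} W13={t6,t10,t34} W14={t10,t17,t21} W15={t3,t13,t21,t30} W16={t12,t14,t30} W23={t25,t34,t35} W24={t4,t9,t24} W25={t7,t9,t28,t35} W26={t4,t12,t18} W34={t10,t15,t32} W35={t1,t2,t35} W36={t2,t15,t20} W45={t9,t21,t29} W46={t4,t15,t33} W56={t2,t30,t31}
  W123={t34} W126={t12} W134={t10} W145={t21} W156={t30} W235={t35} W245={t9} W246={t4} W346={t15} W356={t2}
C dims 6,15,10; δ0: rk 5, SNF 1^5; δ1: rk 10, SNF 1^9·2
Ȟ^0 = (6 − 5) − 0 = 1, so Ȟ^0 ≅ Z
Ȟ^1 = (15 − 10) − 5 = 0, so Ȟ^1 ≅ 0
Ȟ^2 = (10 − 0) − 10 = 0 plus torsion [2], so Ȟ^2 ≅ Z/2


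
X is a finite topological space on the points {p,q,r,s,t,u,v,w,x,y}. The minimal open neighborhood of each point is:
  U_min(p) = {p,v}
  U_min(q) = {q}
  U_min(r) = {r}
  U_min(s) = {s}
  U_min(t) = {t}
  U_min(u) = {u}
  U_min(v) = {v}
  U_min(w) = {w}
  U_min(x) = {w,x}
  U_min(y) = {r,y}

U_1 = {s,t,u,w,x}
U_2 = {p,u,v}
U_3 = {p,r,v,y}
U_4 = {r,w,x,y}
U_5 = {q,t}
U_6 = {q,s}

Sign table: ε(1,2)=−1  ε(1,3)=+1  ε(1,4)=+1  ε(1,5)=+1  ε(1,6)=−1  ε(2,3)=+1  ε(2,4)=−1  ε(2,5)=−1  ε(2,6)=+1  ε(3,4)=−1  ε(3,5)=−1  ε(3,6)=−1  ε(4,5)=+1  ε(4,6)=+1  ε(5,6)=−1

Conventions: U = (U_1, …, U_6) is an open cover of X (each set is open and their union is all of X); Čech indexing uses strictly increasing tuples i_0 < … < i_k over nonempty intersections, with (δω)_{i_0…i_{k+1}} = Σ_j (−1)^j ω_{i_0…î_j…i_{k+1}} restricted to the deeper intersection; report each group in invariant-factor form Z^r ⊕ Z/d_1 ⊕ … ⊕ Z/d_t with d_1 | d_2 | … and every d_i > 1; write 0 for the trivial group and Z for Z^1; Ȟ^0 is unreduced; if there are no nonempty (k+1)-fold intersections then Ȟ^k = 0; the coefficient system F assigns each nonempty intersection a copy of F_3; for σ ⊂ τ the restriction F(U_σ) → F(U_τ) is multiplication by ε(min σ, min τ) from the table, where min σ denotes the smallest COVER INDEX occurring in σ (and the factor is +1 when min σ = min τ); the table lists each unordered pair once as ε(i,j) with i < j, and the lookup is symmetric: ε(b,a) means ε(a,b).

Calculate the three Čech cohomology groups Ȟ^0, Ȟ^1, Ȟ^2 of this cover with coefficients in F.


nonempty overlaps:
  U12={u} U14={w,x} U15={t} U16={s} U23={p,v} U34={r,y} U56={q}
C dims 6,7; δ0: rk_F3 5
degree 0: 6−5−0 = 1 → Ȟ^0 ≅ Z/3
degree 1: 7−0−5 = 2 → Ȟ^1 ≅ Z/3 ⊕ Z/3
degree 2: 0−0−0 = 0 → Ȟ^2 ≅ 0

Ȟ^0(U;F) ≅ Z/3,  Ȟ^1(U;F) ≅ Z/3 ⊕ Z/3,  Ȟ^2(U;F) ≅ 0


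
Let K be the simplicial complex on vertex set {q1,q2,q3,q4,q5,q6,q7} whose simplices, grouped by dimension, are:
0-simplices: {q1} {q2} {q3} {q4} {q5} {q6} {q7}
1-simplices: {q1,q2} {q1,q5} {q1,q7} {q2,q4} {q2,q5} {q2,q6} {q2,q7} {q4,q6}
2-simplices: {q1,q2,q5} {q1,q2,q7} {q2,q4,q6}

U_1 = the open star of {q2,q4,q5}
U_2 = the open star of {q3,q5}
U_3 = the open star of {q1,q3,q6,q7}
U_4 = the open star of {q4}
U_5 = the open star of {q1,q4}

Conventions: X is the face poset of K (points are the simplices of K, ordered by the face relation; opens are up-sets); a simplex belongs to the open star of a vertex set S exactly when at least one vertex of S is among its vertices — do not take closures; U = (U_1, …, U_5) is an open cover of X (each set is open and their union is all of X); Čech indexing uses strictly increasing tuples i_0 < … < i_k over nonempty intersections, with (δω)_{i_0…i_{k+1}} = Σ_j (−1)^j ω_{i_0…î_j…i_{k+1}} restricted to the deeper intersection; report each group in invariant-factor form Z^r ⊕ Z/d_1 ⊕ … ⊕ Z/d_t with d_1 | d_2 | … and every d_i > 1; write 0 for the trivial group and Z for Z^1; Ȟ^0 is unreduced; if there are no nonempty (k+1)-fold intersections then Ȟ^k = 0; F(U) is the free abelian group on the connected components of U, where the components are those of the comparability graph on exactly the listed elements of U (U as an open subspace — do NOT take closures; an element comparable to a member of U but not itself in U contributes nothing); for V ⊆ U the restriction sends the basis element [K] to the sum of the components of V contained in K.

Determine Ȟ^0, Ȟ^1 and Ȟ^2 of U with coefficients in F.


Ȟ^0 ≅ Z^2; Ȟ^1 ≅ 0; Ȟ^2 ≅ 0

nerve of the cover:
  U1={{q2},{q4},{q5},{q1,q2},{q1,q5},{q2,q4},{q2,q5},{q2,q6},{q2,q7},{q4,q6},{q1,q2,q5},{q1,q2,q7},{q2,q4,q6}} U2={{q3},{q5},{q1,q5},{q2,q5},{q1,q2,q5}} U3={{q1},{q3},{q6},{q7},{q1,q2},{q1,q5},{q1,q7},{q2,q6},{q2,q7},{q4,q6},{q1,q2,q5},{q1,q2,q7},{q2,q4,q6}} U4={{q4},{q2,q4},{q4,q6},{q2,q4,q6}} U5={{q1},{q4},{q1,q2},{q1,q5},{q1,q7},{q2,q4},{q4,q6},{q1,q2,q5},{q1,q2,q7},{q2,q4,q6}}
  U12={{q5},{q1,q5},{q2,q5},{q1,q2,q5}} U13={{q1,q2},{q1,q5},{q2,q6},{q2,q7},{q4,q6},{q1,q2,q5},{q1,q2,q7},{q2,q4,q6}} U14={{q4},{q2,q4},{q4,q6},{q2,q4,q6}} U15={{q4},{q1,q2},{q1,q5},{q2,q4},{q4,q6},{q1,q2,q5},{q1,q2,q7},{q2,q4,q6}} U23={{q3},{q1,q5},{q1,q2,q5}} U25={{q1,q5},{q1,q2,q5}} U34={{q4,q6},{q2,q4,q6}} U35={{q1},{q1,q2},{q1,q5},{q1,q7},{q4,q6},{q1,q2,q5},{q1,q2,q7},{q2,q4,q6}} U45={{q4},{q2,q4},{q4,q6},{q2,q4,q6}}
  U123={{q1,q5},{q1,q2,q5}} U125={{q1,q5},{q1,q2,q5}} U134={{q4,q6},{q2,q4,q6}} U135={{q1,q2},{q1,q5},{q4,q6},{q1,q2,q5},{q1,q2,q7},{q2,q4,q6}} U145={{q4},{q2,q4},{q4,q6},{q2,q4,q6}} U235={{q1,q5},{q1,q2,q5}} U345={{q4,q6},{q2,q4,q6}}
  U1235={{q1,q5},{q1,q2,q5}} U1345={{q4,q6},{q2,q4,q6}}
components per intersection:
  U1: {{q2},{q4},{q5},{q1,q2},{q1,q5},{q2,q4},{q2,q5},{q2,q6},{q2,q7},{q4,q6},{q1,q2,q5},{q1,q2,q7},{q2,q4,q6}}
  U2: {{q3}} {{q5},{q1,q5},{q2,q5},{q1,q2,q5}}
  U3: {{q1},{q7},{q1,q2},{q1,q5},{q1,q7},{q2,q7},{q1,q2,q5},{q1,q2,q7}} {{q3}} {{q6},{q2,q6},{q4,q6},{q2,q4,q6}}
  U4: {{q4},{q2,q4},{q4,q6},{q2,q4,q6}}
  U5: {{q1},{q1,q2},{q1,q5},{q1,q7},{q1,q2,q5},{q1,q2,q7}} {{q4},{q2,q4},{q4,q6},{q2,q4,q6}}
  U12: {{q5},{q1,q5},{q2,q5},{q1,q2,q5}}
  U13: {{q1,q2},{q1,q5},{q2,q7},{q1,q2,q5},{q1,q2,q7}} {{q2,q6},{q4,q6},{q2,q4,q6}}
  U14: {{q4},{q2,q4},{q4,q6},{q2,q4,q6}}
  U15: {{q4},{q2,q4},{q4,q6},{q2,q4,q6}} {{q1,q2},{q1,q5},{q1,q2,q5},{q1,q2,q7}}
  U23: {{q3}} {{q1,q5},{q1,q2,q5}}
  U25: {{q1,q5},{q1,q2,q5}}
  U34: {{q4,q6},{q2,q4,q6}}
  U35: {{q1},{q1,q2},{q1,q5},{q1,q7},{q1,q2,q5},{q1,q2,q7}} {{q4,q6},{q2,q4,q6}}
  U45: {{q4},{q2,q4},{q4,q6},{q2,q4,q6}}
  U123: {{q1,q5},{q1,q2,q5}}
  U125: {{q1,q5},{q1,q2,q5}}
  U134: {{q4,q6},{q2,q4,q6}}
  U135: {{q1,q2},{q1,q5},{q1,q2,q5},{q1,q2,q7}} {{q4,q6},{q2,q4,q6}}
  U145: {{q4},{q2,q4},{q4,q6},{q2,q4,q6}}
  U235: {{q1,q5},{q1,q2,q5}}
  U345: {{q4,q6},{q2,q4,q6}}
  U1235: {{q1,q5},{q1,q2,q5}}
  U1345: {{q4,q6},{q2,q4,q6}}
C dims 9,13,8,2; δ0: rk 7, SNF 1^7; δ1: rk 6, SNF 1^6; δ2: rk 2, SNF 1^2
Ȟ^0 = (9 − 7) − 0 = 2, so Ȟ^0 ≅ Z^2
Ȟ^1 = (13 − 6) − 7 = 0, so Ȟ^1 ≅ 0
Ȟ^2 = (8 − 2) − 6 = 0, so Ȟ^2 ≅ 0


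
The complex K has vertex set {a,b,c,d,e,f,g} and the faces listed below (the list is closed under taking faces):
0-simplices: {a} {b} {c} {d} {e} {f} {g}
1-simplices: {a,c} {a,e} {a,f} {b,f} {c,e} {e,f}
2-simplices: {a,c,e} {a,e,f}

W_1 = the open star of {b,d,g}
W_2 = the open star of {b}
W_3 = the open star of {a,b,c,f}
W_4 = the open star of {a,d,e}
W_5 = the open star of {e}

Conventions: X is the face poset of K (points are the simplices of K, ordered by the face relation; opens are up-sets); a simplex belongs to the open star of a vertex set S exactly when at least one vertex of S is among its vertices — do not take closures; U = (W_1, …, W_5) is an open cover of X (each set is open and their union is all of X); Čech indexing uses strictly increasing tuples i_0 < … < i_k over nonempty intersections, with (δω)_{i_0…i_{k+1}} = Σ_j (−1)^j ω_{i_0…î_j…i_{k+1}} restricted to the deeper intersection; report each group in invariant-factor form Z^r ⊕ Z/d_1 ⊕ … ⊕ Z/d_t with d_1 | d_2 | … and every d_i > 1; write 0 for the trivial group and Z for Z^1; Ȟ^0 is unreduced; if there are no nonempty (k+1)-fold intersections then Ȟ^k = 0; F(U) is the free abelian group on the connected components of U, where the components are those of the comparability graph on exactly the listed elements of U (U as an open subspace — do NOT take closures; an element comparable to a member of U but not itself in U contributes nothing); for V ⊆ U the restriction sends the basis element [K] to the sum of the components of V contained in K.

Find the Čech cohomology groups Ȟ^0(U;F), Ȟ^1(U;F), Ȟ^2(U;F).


nerve of the cover:
  W1={{b},{d},{g},{b,f}} W2={{b},{b,f}} W3={{a},{b},{c},{f},{a,c},{a,e},{a,f},{b,f},{c,e},{e,f},{a,c,e},{a,e,f}} W4={{a},{d},{e},{a,c},{a,e},{a,f},{c,e},{e,f},{a,c,e},{a,e,f}} W5={{e},{a,e},{c,e},{e,f},{a,c,e},{a,e,f}}
  W12={{b},{b,f}} W13={{b},{b,f}} W14={{d}} W23={{b},{b,f}} W34={{a},{a,c},{a,e},{a,f},{c,e},{e,f},{a,c,e},{a,e,f}} W35={{a,e},{c,e},{e,f},{a,c,e},{a,e,f}} W45={{e},{a,e},{c,e},{e,f},{a,c,e},{a,e,f}}
  W123={{b},{b,f}} W345={{a,e},{c,e},{e,f},{a,c,e},{a,e,f}}
components per intersection:
  W1: {{b},{b,f}} {{d}} {{g}}
  W2: {{b},{b,f}}
  W3: {{a},{b},{c},{f},{a,c},{a,e},{a,f},{b,f},{c,e},{e,f},{a,c,e},{a,e,f}}
  W4: {{a},{e},{a,c},{a,e},{a,f},{c,e},{e,f},{a,c,e},{a,e,f}} {{d}}
  W5: {{e},{a,e},{c,e},{e,f},{a,c,e},{a,e,f}}
  W12: {{b},{b,f}}
  W13: {{b},{b,f}}
  W14: {{d}}
  W23: {{b},{b,f}}
  W34: {{a},{a,c},{a,e},{a,f},{c,e},{e,f},{a,c,e},{a,e,f}}
  W35: {{a,e},{c,e},{e,f},{a,c,e},{a,e,f}}
  W45: {{e},{a,e},{c,e},{e,f},{a,c,e},{a,e,f}}
  W123: {{b},{b,f}}
  W345: {{a,e},{c,e},{e,f},{a,c,e},{a,e,f}}
C dims 8,7,2; δ0: rk 5, SNF 1^5; δ1: rk 2, SNF 1^2
Ȟ^0 = (8 − 5) − 0 = 3, so Ȟ^0 ≅ Z^3
Ȟ^1 = (7 − 2) − 5 = 0, so Ȟ^1 ≅ 0
Ȟ^2 = (2 − 0) − 2 = 0, so Ȟ^2 ≅ 0

Ȟ^0(U;F) ≅ Z^3; Ȟ^1(U;F) ≅ 0; Ȟ^2(U;F) ≅ 0


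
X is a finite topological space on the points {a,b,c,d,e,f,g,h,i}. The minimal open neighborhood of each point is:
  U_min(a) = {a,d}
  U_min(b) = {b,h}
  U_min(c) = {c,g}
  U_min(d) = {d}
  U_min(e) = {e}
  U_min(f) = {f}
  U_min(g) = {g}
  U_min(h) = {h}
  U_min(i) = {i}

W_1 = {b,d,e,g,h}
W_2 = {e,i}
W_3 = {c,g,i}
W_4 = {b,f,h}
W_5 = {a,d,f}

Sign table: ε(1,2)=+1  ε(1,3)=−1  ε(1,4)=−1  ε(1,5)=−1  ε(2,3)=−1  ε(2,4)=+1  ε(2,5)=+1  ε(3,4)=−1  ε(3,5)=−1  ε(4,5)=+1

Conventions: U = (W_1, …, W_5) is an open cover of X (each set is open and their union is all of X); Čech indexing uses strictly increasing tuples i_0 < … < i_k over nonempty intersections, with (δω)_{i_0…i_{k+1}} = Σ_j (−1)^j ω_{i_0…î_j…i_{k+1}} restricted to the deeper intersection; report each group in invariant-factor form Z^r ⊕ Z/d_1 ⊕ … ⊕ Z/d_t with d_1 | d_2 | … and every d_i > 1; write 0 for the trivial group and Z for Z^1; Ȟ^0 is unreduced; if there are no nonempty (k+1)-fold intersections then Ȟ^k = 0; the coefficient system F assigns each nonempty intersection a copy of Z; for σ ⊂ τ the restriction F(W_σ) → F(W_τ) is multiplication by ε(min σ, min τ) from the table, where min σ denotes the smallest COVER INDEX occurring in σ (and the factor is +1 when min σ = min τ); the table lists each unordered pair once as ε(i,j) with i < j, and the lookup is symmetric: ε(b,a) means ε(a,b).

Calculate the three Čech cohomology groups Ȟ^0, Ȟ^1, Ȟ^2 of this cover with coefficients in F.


Ȟ^0(U;F) ≅ Z,  Ȟ^1(U;F) ≅ Z^2,  Ȟ^2(U;F) ≅ 0

nerve simplices:
  W12={e} W13={g} W14={b,h} W15={d} W23={i} W45={f}
C dims 5,6; δ0: rk 4, SNF 1^4
degree 0: 5−4−0 = 1 → Ȟ^0 ≅ Z
degree 1: 6−0−4 = 2 → Ȟ^1 ≅ Z^2
degree 2: 0−0−0 = 0 → Ȟ^2 ≅ 0


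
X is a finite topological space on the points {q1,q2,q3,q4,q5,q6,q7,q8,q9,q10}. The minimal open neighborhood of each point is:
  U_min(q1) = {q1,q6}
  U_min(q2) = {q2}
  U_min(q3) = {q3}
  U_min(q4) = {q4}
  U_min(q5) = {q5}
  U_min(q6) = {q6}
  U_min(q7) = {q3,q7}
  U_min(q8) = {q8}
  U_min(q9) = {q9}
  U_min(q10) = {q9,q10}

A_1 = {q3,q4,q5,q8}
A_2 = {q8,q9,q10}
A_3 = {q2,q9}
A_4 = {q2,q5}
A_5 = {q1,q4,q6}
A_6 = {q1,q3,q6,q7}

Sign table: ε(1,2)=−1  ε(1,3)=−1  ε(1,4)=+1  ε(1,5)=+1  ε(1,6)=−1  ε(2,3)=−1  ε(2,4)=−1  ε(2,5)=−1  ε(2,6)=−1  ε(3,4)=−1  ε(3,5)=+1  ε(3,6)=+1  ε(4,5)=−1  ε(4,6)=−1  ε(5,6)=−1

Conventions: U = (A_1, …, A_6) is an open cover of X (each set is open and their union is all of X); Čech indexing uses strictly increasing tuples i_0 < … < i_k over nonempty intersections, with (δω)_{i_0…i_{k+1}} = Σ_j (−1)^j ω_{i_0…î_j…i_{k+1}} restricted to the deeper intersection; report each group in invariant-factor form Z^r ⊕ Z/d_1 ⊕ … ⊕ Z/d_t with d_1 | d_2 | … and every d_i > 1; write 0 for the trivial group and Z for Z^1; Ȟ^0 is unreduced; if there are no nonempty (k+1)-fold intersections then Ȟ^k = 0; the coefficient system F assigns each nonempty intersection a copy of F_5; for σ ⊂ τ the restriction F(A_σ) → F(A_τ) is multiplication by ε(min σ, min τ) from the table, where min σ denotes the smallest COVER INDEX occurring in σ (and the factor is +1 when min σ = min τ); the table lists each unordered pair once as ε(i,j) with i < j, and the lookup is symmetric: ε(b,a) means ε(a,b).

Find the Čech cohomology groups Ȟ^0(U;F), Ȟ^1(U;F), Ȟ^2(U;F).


nonempty overlaps:
  A12={q8} A14={q5} A15={q4} A16={q3} A23={q9} A34={q2} A56={q1,q6}
C dims 6,7; δ0: rk_F5 6
degree 0: 6−6−0 = 0 → Ȟ^0 ≅ 0
degree 1: 7−0−6 = 1 → Ȟ^1 ≅ Z/5
degree 2: 0−0−0 = 0 → Ȟ^2 ≅ 0

Ȟ^0 = 0; Ȟ^1 = Z/5; Ȟ^2 = 0


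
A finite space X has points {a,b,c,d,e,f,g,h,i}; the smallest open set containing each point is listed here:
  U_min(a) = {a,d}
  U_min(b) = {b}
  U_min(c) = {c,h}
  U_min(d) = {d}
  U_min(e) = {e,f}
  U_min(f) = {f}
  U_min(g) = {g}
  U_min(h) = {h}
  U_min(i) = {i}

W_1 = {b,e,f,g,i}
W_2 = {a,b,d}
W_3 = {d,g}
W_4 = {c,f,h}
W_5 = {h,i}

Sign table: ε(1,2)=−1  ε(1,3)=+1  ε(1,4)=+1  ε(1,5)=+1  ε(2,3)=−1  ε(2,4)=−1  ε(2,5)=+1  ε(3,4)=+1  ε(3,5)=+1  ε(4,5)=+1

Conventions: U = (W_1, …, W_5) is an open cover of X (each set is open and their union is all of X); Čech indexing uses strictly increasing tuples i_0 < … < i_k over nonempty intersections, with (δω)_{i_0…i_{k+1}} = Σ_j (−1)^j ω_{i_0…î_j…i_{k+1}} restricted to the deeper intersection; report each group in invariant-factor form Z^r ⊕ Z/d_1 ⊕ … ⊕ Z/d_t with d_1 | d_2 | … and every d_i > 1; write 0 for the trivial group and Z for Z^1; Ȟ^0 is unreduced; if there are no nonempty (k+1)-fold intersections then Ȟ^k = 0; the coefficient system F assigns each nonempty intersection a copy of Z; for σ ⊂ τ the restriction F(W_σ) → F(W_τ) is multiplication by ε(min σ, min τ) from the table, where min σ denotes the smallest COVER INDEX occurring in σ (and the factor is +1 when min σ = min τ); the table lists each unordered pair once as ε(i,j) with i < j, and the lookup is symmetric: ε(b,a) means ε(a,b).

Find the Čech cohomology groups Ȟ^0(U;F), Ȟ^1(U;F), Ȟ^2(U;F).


Ȟ^0 ≅ Z,  Ȟ^1 ≅ Z^2,  Ȟ^2 ≅ 0

intersection data:
  W12={b} W13={g} W14={f} W15={i} W23={d} W45={h}
C dims 5,6; δ0: rk 4, SNF 1^4
Ȟ^0 = (5 − 4) − 0 = 1, so Ȟ^0 ≅ Z
Ȟ^1 = (6 − 0) − 4 = 2, so Ȟ^1 ≅ Z^2
Ȟ^2 = (0 − 0) − 0 = 0, so Ȟ^2 ≅ 0


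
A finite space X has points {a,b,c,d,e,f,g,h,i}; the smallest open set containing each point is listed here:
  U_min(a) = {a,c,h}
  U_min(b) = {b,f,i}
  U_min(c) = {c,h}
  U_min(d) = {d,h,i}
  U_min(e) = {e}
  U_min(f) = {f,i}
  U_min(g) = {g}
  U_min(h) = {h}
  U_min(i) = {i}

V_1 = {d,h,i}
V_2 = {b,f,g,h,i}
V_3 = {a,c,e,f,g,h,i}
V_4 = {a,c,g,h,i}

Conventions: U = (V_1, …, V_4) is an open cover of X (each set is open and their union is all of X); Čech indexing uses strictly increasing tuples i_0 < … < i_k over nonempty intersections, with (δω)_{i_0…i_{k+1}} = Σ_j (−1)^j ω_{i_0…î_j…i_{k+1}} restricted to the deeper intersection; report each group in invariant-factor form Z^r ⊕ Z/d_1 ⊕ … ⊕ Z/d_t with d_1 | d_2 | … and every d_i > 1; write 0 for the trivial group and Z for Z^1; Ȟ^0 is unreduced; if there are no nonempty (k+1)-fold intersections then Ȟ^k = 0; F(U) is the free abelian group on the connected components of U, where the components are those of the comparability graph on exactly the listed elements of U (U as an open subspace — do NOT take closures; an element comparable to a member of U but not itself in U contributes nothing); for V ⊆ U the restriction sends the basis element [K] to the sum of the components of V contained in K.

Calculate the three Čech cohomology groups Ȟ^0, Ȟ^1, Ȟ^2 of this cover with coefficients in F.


Ȟ^0 = Z^3, Ȟ^1 = 0, Ȟ^2 = 0

intersection data:
  V12={h,i} V13={h,i} V14={h,i} V23={f,g,h,i} V24={g,h,i} V34={a,c,g,h,i}
  V123={h,i} V124={h,i} V134={h,i} V234={g,h,i}
  V1234={h,i}
components per intersection:
  V1: {d,h,i}
  V2: {b,f,i} {g} {h}
  V3: {a,c,h} {e} {f,i} {g}
  V4: {a,c,h} {g} {i}
  V12: {h} {i}
  V13: {h} {i}
  V14: {h} {i}
  V23: {f,i} {g} {h}
  V24: {g} {h} {i}
  V34: {a,c,h} {g} {i}
  V123: {h} {i}
  V124: {h} {i}
  V134: {h} {i}
  V234: {g} {h} {i}
  V1234: {h} {i}
C dims 11,15,9,2; δ0: rk 8, SNF 1^8; δ1: rk 7, SNF 1^7; δ2: rk 2, SNF 1^2
Ȟ^0 = (11 − 8) − 0 = 3, so Ȟ^0 ≅ Z^3
Ȟ^1 = (15 − 7) − 8 = 0, so Ȟ^1 ≅ 0
Ȟ^2 = (9 − 2) − 7 = 0, so Ȟ^2 ≅ 0


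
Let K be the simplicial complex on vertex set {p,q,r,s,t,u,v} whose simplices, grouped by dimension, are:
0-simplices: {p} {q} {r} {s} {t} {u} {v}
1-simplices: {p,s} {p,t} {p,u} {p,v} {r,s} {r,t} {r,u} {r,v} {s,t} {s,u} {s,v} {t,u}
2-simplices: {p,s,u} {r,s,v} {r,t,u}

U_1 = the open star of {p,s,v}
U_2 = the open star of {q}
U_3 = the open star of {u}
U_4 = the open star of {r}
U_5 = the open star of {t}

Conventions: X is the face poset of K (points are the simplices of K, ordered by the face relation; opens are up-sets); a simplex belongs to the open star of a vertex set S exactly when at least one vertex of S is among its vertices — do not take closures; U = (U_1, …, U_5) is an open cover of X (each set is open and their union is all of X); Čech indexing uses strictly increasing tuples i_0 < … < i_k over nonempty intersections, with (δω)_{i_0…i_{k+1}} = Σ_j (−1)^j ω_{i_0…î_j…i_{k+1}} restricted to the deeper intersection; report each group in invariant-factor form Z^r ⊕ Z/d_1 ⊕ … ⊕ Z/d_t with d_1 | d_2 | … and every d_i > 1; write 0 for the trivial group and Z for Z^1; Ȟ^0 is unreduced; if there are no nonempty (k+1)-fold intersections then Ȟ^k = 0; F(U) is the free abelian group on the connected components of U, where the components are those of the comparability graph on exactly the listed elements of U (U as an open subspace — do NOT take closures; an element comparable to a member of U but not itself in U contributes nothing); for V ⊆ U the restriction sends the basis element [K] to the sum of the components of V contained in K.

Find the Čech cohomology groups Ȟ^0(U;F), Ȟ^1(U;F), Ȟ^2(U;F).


nonempty overlaps:
  U1={{p},{s},{v},{p,s},{p,t},{p,u},{p,v},{r,s},{r,v},{s,t},{s,u},{s,v},{p,s,u},{r,s,v}} U2={{q}} U3={{u},{p,u},{r,u},{s,u},{t,u},{p,s,u},{r,t,u}} U4={{r},{r,s},{r,t},{r,u},{r,v},{r,s,v},{r,t,u}} U5={{t},{p,t},{r,t},{s,t},{t,u},{r,t,u}}
  U13={{p,u},{s,u},{p,s,u}} U14={{r,s},{r,v},{r,s,v}} U15={{p,t},{s,t}} U34={{r,u},{r,t,u}} U35={{t,u},{r,t,u}} U45={{r,t},{r,t,u}}
  U345={{r,t,u}}
components per intersection:
  U1: {{p},{s},{v},{p,s},{p,t},{p,u},{p,v},{r,s},{r,v},{s,t},{s,u},{s,v},{p,s,u},{r,s,v}}
  U2: {{q}}
  U3: {{u},{p,u},{r,u},{s,u},{t,u},{p,s,u},{r,t,u}}
  U4: {{r},{r,s},{r,t},{r,u},{r,v},{r,s,v},{r,t,u}}
  U5: {{t},{p,t},{r,t},{s,t},{t,u},{r,t,u}}
  U13: {{p,u},{s,u},{p,s,u}}
  U14: {{r,s},{r,v},{r,s,v}}
  U15: {{p,t}} {{s,t}}
  U34: {{r,u},{r,t,u}}
  U35: {{t,u},{r,t,u}}
  U45: {{r,t},{r,t,u}}
  U345: {{r,t,u}}
C dims 5,7,1; δ0: rk 3, SNF 1^3; δ1: rk 1, SNF 1^1
degree 0: 5−3−0 = 2 → Ȟ^0 ≅ Z^2
degree 1: 7−1−3 = 3 → Ȟ^1 ≅ Z^3
degree 2: 1−0−1 = 0 → Ȟ^2 ≅ 0

Ȟ^0 = Z^2; Ȟ^1 = Z^3; Ȟ^2 = 0


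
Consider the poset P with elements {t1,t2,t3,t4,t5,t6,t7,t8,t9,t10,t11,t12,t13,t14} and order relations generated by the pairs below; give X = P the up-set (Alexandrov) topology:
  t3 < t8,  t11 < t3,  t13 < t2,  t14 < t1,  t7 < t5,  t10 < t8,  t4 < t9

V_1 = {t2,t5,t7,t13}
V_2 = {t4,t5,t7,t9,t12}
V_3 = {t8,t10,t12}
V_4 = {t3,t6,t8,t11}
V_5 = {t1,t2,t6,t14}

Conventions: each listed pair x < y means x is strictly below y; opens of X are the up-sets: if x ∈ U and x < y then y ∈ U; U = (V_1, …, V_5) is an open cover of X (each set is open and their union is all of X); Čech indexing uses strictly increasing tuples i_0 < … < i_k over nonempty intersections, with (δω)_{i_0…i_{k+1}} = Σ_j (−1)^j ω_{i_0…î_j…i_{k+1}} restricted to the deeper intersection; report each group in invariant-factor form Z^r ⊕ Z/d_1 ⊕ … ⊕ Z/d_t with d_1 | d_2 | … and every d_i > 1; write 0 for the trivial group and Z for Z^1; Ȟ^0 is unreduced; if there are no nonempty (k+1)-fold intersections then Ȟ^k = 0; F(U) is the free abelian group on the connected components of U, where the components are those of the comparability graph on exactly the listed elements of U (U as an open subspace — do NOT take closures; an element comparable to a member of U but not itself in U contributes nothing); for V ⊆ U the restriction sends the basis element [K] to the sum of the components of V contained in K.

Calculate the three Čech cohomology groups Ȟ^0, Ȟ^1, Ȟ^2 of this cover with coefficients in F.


Ȟ^0 = Z^7, Ȟ^1 = 0 and Ȟ^2 = 0

nonempty overlaps:
  V12={t5,t7} V15={t2} V23={t12} V34={t8} V45={t6}
components per intersection:
  V1: {t2,t13} {t5,t7}
  V2: {t4,t9} {t5,t7} {t12}
  V3: {t8,t10} {t12}
  V4: {t3,t8,t11} {t6}
  V5: {t1,t14} {t2} {t6}
  V12: {t5,t7}
  V15: {t2}
  V23: {t12}
  V34: {t8}
  V45: {t6}
C dims 12,5; δ0: rk 5, SNF 1^5
degree 0: 12−5−0 = 7 → Ȟ^0 ≅ Z^7
degree 1: 5−0−5 = 0 → Ȟ^1 ≅ 0
degree 2: 0−0−0 = 0 → Ȟ^2 ≅ 0


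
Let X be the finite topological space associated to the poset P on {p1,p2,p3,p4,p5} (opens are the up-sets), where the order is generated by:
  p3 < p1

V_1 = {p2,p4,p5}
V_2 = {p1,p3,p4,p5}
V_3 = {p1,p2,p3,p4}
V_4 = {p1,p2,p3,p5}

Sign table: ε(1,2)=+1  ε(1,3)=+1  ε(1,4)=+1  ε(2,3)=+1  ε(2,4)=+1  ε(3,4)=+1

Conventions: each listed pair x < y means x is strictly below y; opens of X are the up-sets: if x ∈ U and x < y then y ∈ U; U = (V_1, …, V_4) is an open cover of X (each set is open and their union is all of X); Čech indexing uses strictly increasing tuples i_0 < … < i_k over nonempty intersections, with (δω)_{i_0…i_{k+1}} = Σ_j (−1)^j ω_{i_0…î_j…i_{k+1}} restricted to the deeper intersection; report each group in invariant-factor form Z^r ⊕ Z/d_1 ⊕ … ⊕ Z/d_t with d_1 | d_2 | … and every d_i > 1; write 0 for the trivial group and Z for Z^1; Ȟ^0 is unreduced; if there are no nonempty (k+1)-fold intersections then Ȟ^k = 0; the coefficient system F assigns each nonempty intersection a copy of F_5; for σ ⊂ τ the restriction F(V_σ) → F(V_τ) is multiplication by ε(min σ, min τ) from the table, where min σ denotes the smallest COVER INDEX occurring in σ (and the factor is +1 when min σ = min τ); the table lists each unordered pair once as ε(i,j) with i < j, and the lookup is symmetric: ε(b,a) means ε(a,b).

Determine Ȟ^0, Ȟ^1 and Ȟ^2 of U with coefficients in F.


nerve of the cover:
  V12={p4,p5} V13={p2,p4} V14={p2,p5} V23={p1,p3,p4} V24={p1,p3,p5} V34={p1,p2,p3}
  V123={p4} V124={p5} V134={p2} V234={p1,p3}
C dims 4,6,4; δ0: rk_F5 3; δ1: rk_F5 3
Ȟ^0 = (4 − 3) − 0 = 1, so Ȟ^0 ≅ Z/5
Ȟ^1 = (6 − 3) − 3 = 0, so Ȟ^1 ≅ 0
Ȟ^2 = (4 − 0) − 3 = 1, so Ȟ^2 ≅ Z/5

Ȟ^0 = Z/5, Ȟ^1 = 0 and Ȟ^2 = Z/5
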